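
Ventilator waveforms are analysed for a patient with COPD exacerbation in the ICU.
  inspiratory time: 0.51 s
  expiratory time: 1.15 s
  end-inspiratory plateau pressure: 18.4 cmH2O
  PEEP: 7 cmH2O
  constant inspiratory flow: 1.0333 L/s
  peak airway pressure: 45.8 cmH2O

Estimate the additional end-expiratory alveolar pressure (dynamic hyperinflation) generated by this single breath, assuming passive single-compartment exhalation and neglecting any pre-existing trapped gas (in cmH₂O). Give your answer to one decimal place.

4.5

Vt = flow × Ti = 1.0333 L/s × 0.51 s × 1000 mL/L = 526.98 mL.
R = (PIP − Pplat)/V̇ = (45.8 − 18.4) / 1.0333 = 27.4/1.0333 = 26.517 cmH2O·s/L.
C = Vt/(Pplat − PEEP) = 526.98 / (18.4 − 7) = 526.98/11.4 = 46.226 mL/cmH2O.
τ = R × C = 26.517 × 0.04623 L/cmH2O = 1.226 s.
Fraction remaining = e^(−Te/τ) = e^(−1.15/1.226) = 0.3914; trapped volume = 526.98 × 0.3914 = 206.26 mL.
Additional alveolar pressure from trapping ≈ V_trapped / C = 206.26 / 46.226 = 4.462 cmH2O.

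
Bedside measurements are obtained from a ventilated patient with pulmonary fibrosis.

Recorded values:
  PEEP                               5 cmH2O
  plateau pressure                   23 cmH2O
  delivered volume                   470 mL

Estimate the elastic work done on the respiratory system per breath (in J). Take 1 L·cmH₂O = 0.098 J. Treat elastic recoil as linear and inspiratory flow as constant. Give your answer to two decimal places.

0.41

Elastic work ≈ ½ × (Pplat − PEEP) × Vt = 0.5 × (23 − 5) × 0.470 L = 0.5 × 18.0 × 0.470 = 4.23 L·cmH2O.
× 0.098 J/(L·cmH2O) → 0.4145 J.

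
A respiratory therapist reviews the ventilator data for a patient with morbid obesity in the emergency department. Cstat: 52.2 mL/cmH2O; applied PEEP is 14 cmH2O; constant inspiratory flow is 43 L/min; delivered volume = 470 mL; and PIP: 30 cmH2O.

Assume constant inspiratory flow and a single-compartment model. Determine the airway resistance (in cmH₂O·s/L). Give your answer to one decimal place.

Flow: 43 L/min ÷ 60 = 0.7167 L/s.
Equation of motion (constant flow): PIP = Vt/C + R·V̇ + PEEP.
R·V̇ = PIP − Vt/C − PEEP = 30 − 470/52.2 − 14 = 30 − 9.004 − 14 = 6.996 cmH2O.
R = 6.996 / 0.7167 = 9.761 cmH2O·s/L.

9.8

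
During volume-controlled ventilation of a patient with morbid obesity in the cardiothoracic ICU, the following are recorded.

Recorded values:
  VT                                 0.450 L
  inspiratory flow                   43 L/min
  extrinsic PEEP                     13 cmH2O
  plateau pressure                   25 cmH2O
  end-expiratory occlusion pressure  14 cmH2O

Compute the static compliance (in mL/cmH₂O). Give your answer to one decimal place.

End-expiratory occlusion gives total PEEP = 14 cmH2O (intrinsic PEEP = 14 − 13 = 1). Use total PEEP for the elastic gradient.
Cstat = Vt / (Pplat − PEEPtotal) = 450 / (25 − 14) = 450 / 11.0 = 40.909 mL/cmH2O.

40.9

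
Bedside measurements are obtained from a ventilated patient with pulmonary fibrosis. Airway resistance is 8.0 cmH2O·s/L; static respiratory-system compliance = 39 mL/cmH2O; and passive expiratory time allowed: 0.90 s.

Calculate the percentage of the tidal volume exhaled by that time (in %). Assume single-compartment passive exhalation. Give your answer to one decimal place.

τ = R × C = 8.0 × 39 mL/cmH2O = 8.0 × 0.039 L/cmH2O = 0.312 s.
Passive exhalation: V(t)/V₀ = e^(−t/τ) = e^(−0.90/0.312) = 0.05588.
Fraction exhaled = 1 − 0.05588 = 0.9441 → 94.41%.

94.4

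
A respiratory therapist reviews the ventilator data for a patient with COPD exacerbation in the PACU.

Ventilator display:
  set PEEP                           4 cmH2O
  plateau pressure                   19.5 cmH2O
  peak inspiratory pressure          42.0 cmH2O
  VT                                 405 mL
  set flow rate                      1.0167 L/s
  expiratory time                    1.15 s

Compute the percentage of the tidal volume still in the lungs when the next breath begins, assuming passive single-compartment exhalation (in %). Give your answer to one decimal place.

R = (PIP − Pplat)/V̇ = (42.0 − 19.5) / 1.0167 = 22.5/1.0167 = 22.13 cmH2O·s/L.
C = Vt/(Pplat − PEEP) = 405.0 / (19.5 − 4) = 405.0/15.5 = 26.129 mL/cmH2O.
τ = R × C = 22.13 × 0.02613 L/cmH2O = 0.5783 s.
Fraction remaining at end-expiration = e^(−Te/τ) = e^(−1.15/0.5783) = 0.1369 → 13.69%.

13.7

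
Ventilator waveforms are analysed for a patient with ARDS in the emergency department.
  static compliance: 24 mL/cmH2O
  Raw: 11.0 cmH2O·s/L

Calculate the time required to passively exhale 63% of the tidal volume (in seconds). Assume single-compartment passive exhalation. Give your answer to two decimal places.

0.26

τ = R × C = 11.0 × 24 mL/cmH2O = 11.0 × 0.024 L/cmH2O = 0.264 s.
Exhaled fraction f = 1 − e^(−t/τ) → t = −τ·ln(1 − f) = −0.264·ln(0.37) = 0.2625 s.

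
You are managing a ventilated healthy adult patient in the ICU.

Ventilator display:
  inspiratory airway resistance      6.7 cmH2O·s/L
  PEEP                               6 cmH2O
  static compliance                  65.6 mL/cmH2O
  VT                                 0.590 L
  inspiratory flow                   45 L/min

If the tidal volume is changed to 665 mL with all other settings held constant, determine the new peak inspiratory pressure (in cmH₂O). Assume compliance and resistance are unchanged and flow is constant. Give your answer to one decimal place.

21.2

Flow: 45 L/min ÷ 60 = 0.75 L/s.
PIP = Vt/C + R·V̇ + PEEP (constant-flow equation of motion).
Only the elastic term changes: ΔPIP = ΔVt / C = (665 − 590) / 65.6 = 1.143 cmH2O.
Original PIP = 590/65.6 + 6.7×0.75 + 6 = 20.019 cmH2O; new PIP = 20.019 + (1.143) = 21.162 cmH2O.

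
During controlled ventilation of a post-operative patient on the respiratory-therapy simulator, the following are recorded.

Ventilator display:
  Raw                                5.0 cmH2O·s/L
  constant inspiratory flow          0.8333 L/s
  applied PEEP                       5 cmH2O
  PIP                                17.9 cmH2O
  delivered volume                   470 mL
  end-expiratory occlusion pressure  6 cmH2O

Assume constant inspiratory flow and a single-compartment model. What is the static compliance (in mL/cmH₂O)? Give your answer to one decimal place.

Total PEEP = 6 cmH2O (set 5 + intrinsic 1); this is the baseline alveolar pressure.
Equation of motion (constant flow): PIP = Vt/C + R·V̇ + PEEP.
Vt/C = PIP − R·V̇ − PEEP = 17.9 − 5.0×0.8333 − 6 = 17.9 − 4.167 − 6 = 7.733 cmH2O.
C = Vt / 7.733 = 470 / 7.733 = 60.778 mL/cmH2O.

60.8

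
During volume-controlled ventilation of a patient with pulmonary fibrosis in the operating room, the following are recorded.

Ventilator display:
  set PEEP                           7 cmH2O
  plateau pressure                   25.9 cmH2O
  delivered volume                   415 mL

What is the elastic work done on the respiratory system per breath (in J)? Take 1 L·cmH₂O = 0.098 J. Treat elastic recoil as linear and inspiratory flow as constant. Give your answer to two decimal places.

0.38

Elastic work ≈ ½ × (Pplat − PEEP) × Vt = 0.5 × (25.9 − 7) × 0.415 L = 0.5 × 18.9 × 0.415 = 3.922 L·cmH2O.
× 0.098 J/(L·cmH2O) → 0.3844 J.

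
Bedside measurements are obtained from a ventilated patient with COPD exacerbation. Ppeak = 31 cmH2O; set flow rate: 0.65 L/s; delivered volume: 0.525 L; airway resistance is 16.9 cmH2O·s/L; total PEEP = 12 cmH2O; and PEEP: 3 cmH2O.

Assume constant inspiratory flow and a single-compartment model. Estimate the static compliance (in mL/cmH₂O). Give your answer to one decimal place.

65.5

Total PEEP = 12 cmH2O (set 3 + intrinsic 9); this is the baseline alveolar pressure.
Equation of motion (constant flow): PIP = Vt/C + R·V̇ + PEEP.
Vt/C = PIP − R·V̇ − PEEP = 31 − 16.9×0.65 − 12 = 31 − 10.985 − 12 = 8.015 cmH2O.
C = Vt / 8.015 = 525 / 8.015 = 65.502 mL/cmH2O.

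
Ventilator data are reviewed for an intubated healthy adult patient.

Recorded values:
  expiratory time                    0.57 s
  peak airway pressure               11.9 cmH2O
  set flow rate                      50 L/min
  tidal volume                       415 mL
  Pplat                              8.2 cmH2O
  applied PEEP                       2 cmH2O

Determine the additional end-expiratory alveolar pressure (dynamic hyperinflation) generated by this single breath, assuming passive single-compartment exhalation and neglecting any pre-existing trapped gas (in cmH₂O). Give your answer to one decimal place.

Flow: 50 L/min ÷ 60 = 0.8333 L/s.
R = (PIP − Pplat)/V̇ = (11.9 − 8.2) / 0.8333 = 3.7/0.8333 = 4.44 cmH2O·s/L.
C = Vt/(Pplat − PEEP) = 415.0 / (8.2 − 2) = 415.0/6.2 = 66.935 mL/cmH2O.
τ = R × C = 4.44 × 0.06694 L/cmH2O = 0.2972 s.
Fraction remaining = e^(−Te/τ) = e^(−0.57/0.2972) = 0.1469; trapped volume = 415.0 × 0.1469 = 60.964 mL.
Additional alveolar pressure from trapping ≈ V_trapped / C = 60.964 / 66.935 = 0.9108 cmH2O.

0.9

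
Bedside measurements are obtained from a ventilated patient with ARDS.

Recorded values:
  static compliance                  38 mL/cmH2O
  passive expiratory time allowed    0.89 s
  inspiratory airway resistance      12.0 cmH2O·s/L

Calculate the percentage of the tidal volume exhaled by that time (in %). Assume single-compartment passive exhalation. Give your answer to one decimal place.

τ = R × C = 12.0 × 38 mL/cmH2O = 12.0 × 0.038 L/cmH2O = 0.456 s.
Passive exhalation: V(t)/V₀ = e^(−t/τ) = e^(−0.89/0.456) = 0.142.
Fraction exhaled = 1 − 0.142 = 0.858 → 85.8%.

85.8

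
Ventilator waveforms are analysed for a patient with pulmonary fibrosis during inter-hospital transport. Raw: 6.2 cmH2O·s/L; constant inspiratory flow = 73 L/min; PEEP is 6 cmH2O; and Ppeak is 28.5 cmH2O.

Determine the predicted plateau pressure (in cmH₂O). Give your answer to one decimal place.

Flow: 73 L/min ÷ 60 = 1.2167 L/s.
Pplat = PIP − Raw × flow = 28.5 − 6.2 × 1.2167 = 28.5 − 7.544 = 20.956 cmH2O.

21.0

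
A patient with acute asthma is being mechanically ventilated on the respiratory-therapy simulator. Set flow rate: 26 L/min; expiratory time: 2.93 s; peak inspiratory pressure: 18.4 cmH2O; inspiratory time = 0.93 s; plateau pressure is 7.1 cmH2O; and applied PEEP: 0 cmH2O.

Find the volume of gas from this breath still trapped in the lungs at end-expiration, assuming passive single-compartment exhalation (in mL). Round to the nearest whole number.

56

Flow: 26 L/min ÷ 60 = 0.4333 L/s.
Vt = flow × Ti = 0.4333 L/s × 0.93 s × 1000 mL/L = 402.97 mL.
R = (PIP − Pplat)/V̇ = (18.4 − 7.1) / 0.4333 = 11.3/0.4333 = 26.079 cmH2O·s/L.
C = Vt/(Pplat − PEEP) = 402.97 / (7.1 − 0) = 402.97/7.1 = 56.756 mL/cmH2O.
τ = R × C = 26.079 × 0.05676 L/cmH2O = 1.48 s.
Fraction remaining = e^(−Te/τ) = e^(−2.93/1.48) = 0.1381.
Trapped volume = 402.97 × 0.1381 = 55.65 mL.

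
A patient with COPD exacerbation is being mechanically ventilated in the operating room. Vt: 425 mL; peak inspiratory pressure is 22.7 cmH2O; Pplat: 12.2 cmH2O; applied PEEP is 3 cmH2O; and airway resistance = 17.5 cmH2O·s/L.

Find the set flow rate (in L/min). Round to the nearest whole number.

flow = (PIP − Pplat) / Raw = (22.7 − 12.2) / 17.5 = 0.6 L/s × 60 = 36.0 L/min.

36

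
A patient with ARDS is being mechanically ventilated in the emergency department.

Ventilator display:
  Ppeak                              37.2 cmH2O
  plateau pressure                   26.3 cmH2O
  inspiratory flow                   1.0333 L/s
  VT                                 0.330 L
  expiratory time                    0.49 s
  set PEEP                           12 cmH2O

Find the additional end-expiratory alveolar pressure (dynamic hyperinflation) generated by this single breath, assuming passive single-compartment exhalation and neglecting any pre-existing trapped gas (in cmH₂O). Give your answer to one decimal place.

1.9

R = (PIP − Pplat)/V̇ = (37.2 − 26.3) / 1.0333 = 10.9/1.0333 = 10.549 cmH2O·s/L.
C = Vt/(Pplat − PEEP) = 330.0 / (26.3 − 12) = 330.0/14.3 = 23.077 mL/cmH2O.
τ = R × C = 10.549 × 0.02308 L/cmH2O = 0.2435 s.
Fraction remaining = e^(−Te/τ) = e^(−0.49/0.2435) = 0.1337; trapped volume = 330.0 × 0.1337 = 44.121 mL.
Additional alveolar pressure from trapping ≈ V_trapped / C = 44.121 / 23.077 = 1.912 cmH2O.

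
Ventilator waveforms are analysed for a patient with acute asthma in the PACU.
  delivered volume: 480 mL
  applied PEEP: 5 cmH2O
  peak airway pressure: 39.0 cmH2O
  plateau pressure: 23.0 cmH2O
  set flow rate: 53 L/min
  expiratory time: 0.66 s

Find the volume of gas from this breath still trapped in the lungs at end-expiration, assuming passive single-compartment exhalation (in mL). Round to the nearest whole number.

Flow: 53 L/min ÷ 60 = 0.8833 L/s.
R = (PIP − Pplat)/V̇ = (39.0 − 23.0) / 0.8833 = 16.0/0.8833 = 18.114 cmH2O·s/L.
C = Vt/(Pplat − PEEP) = 480.0 / (23.0 − 5) = 480.0/18.0 = 26.667 mL/cmH2O.
τ = R × C = 18.114 × 0.02667 L/cmH2O = 0.4831 s.
Fraction remaining = e^(−Te/τ) = e^(−0.66/0.4831) = 0.2551.
Trapped volume = 480.0 × 0.2551 = 122.45 mL.

122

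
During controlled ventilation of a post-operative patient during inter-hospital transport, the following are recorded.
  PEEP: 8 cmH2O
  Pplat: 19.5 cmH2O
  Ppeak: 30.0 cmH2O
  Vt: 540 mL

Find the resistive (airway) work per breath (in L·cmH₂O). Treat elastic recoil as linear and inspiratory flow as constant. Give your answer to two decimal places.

5.67

With constant inspiratory flow the resistive pressure is constant at PIP − Pplat = 30.0 − 19.5 = 10.5 cmH2O, so resistive work = 10.5 × 0.540 = 5.67 L·cmH2O.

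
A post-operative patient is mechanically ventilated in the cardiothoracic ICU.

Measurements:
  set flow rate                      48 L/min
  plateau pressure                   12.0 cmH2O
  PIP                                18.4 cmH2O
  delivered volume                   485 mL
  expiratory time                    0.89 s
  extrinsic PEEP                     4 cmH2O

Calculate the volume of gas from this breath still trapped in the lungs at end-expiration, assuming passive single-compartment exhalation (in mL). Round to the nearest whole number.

Flow: 48 L/min ÷ 60 = 0.8 L/s.
R = (PIP − Pplat)/V̇ = (18.4 − 12.0) / 0.8 = 6.4/0.8 = 8.0 cmH2O·s/L.
C = Vt/(Pplat − PEEP) = 485.0 / (12.0 − 4) = 485.0/8.0 = 60.625 mL/cmH2O.
τ = R × C = 8.0 × 0.06063 L/cmH2O = 0.485 s.
Fraction remaining = e^(−Te/τ) = e^(−0.89/0.485) = 0.1596.
Trapped volume = 485.0 × 0.1596 = 77.406 mL.

77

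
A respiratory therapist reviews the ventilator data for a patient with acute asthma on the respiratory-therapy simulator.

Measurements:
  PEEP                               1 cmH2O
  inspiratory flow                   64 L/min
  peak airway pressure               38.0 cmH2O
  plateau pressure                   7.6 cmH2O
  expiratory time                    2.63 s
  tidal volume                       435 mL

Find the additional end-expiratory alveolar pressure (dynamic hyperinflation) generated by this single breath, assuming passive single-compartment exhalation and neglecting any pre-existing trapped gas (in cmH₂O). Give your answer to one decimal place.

1.6

Flow: 64 L/min ÷ 60 = 1.0667 L/s.
R = (PIP − Pplat)/V̇ = (38.0 − 7.6) / 1.0667 = 30.4/1.0667 = 28.499 cmH2O·s/L.
C = Vt/(Pplat − PEEP) = 435.0 / (7.6 − 1) = 435.0/6.6 = 65.909 mL/cmH2O.
τ = R × C = 28.499 × 0.06591 L/cmH2O = 1.878 s.
Fraction remaining = e^(−Te/τ) = e^(−2.63/1.878) = 0.2465; trapped volume = 435.0 × 0.2465 = 107.23 mL.
Additional alveolar pressure from trapping ≈ V_trapped / C = 107.23 / 65.909 = 1.627 cmH2O.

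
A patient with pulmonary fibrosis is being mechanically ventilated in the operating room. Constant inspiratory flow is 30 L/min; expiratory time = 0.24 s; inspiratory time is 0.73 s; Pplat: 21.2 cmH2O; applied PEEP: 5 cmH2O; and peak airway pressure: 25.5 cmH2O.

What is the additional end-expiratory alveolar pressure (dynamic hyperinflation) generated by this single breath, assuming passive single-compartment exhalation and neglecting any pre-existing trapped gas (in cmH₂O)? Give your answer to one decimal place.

4.7

Flow: 30 L/min ÷ 60 = 0.5 L/s.
Vt = flow × Ti = 0.5 L/s × 0.73 s × 1000 mL/L = 365.0 mL.
R = (PIP − Pplat)/V̇ = (25.5 − 21.2) / 0.5 = 4.3/0.5 = 8.6 cmH2O·s/L.
C = Vt/(Pplat − PEEP) = 365.0 / (21.2 − 5) = 365.0/16.2 = 22.531 mL/cmH2O.
τ = R × C = 8.6 × 0.02253 L/cmH2O = 0.1938 s.
Fraction remaining = e^(−Te/τ) = e^(−0.24/0.1938) = 0.2899; trapped volume = 365.0 × 0.2899 = 105.81 mL.
Additional alveolar pressure from trapping ≈ V_trapped / C = 105.81 / 22.531 = 4.696 cmH2O.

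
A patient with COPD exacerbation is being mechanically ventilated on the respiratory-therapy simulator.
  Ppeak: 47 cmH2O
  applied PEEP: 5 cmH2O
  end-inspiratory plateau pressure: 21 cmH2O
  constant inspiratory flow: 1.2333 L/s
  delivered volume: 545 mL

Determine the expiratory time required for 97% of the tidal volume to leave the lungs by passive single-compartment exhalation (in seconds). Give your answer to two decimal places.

R = (PIP − Pplat)/V̇ = (47 − 21) / 1.2333 = 26.0/1.2333 = 21.082 cmH2O·s/L.
C = Vt/(Pplat − PEEP) = 545.0 / (21 − 5) = 545.0/16.0 = 34.063 mL/cmH2O.
τ = R × C = 21.082 × 0.03406 L/cmH2O = 0.7181 s.
t = −τ·ln(1 − 0.97) = −0.7181·ln(0.03) = 2.518 s.

2.52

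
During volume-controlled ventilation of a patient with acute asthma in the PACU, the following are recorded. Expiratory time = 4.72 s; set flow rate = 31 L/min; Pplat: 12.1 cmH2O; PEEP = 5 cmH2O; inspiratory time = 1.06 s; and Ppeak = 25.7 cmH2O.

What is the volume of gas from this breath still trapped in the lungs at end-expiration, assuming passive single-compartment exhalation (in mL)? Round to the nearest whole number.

Flow: 31 L/min ÷ 60 = 0.5167 L/s.
Vt = flow × Ti = 0.5167 L/s × 1.06 s × 1000 mL/L = 547.7 mL.
R = (PIP − Pplat)/V̇ = (25.7 − 12.1) / 0.5167 = 13.6/0.5167 = 26.321 cmH2O·s/L.
C = Vt/(Pplat − PEEP) = 547.7 / (12.1 − 5) = 547.7/7.1 = 77.141 mL/cmH2O.
τ = R × C = 26.321 × 0.07714 L/cmH2O = 2.03 s.
Fraction remaining = e^(−Te/τ) = e^(−4.72/2.03) = 0.09777.
Trapped volume = 547.7 × 0.09777 = 53.549 mL.

54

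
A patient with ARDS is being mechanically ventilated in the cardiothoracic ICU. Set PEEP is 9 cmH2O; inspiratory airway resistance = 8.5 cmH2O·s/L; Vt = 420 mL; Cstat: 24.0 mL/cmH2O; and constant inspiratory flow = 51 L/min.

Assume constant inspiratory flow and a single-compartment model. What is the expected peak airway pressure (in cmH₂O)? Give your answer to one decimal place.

Flow: 51 L/min ÷ 60 = 0.85 L/s.
Equation of motion (constant flow): PIP = Vt/C + R·V̇ + PEEP.
PIP = 420/24.0 + 8.5×0.85 + 9 = 17.5 + 7.225 + 9 = 33.725 cmH2O.

33.7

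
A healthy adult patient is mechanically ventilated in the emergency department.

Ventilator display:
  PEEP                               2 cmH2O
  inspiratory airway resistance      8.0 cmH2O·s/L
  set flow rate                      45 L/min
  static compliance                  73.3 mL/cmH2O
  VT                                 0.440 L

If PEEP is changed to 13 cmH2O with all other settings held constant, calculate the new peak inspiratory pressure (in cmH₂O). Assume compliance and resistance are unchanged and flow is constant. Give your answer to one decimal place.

Flow: 45 L/min ÷ 60 = 0.75 L/s.
PIP = Vt/C + R·V̇ + PEEP (constant-flow equation of motion).
Only the baseline term changes: ΔPIP = ΔPEEP = 13 − 2 = 11.0 cmH2O.
Original PIP = 440/73.3 + 8.0×0.75 + 2 = 14.003 cmH2O; new PIP = 14.003 + (11.0) = 25.003 cmH2O.

25.0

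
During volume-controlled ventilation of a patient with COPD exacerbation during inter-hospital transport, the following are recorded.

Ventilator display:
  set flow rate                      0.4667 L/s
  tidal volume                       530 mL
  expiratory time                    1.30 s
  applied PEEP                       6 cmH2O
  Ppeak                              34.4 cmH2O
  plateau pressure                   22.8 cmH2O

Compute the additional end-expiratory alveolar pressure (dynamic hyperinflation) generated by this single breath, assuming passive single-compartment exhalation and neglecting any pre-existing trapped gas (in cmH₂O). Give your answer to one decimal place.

R = (PIP − Pplat)/V̇ = (34.4 − 22.8) / 0.4667 = 11.6/0.4667 = 24.855 cmH2O·s/L.
C = Vt/(Pplat − PEEP) = 530.0 / (22.8 − 6) = 530.0/16.8 = 31.548 mL/cmH2O.
τ = R × C = 24.855 × 0.03155 L/cmH2O = 0.7842 s.
Fraction remaining = e^(−Te/τ) = e^(−1.30/0.7842) = 0.1906; trapped volume = 530.0 × 0.1906 = 101.02 mL.
Additional alveolar pressure from trapping ≈ V_trapped / C = 101.02 / 31.548 = 3.202 cmH2O.

3.2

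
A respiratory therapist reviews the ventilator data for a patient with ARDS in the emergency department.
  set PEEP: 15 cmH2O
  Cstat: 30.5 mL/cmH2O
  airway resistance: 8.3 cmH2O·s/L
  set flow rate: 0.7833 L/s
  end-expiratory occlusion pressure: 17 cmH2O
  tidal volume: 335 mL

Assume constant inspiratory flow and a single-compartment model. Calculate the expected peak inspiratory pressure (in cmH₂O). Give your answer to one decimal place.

Total PEEP = 17 cmH2O (set 15 + intrinsic 2); this is the baseline alveolar pressure.
Equation of motion (constant flow): PIP = Vt/C + R·V̇ + PEEP.
PIP = 335/30.5 + 8.3×0.7833 + 17 = 10.984 + 6.501 + 17 = 34.485 cmH2O.

34.5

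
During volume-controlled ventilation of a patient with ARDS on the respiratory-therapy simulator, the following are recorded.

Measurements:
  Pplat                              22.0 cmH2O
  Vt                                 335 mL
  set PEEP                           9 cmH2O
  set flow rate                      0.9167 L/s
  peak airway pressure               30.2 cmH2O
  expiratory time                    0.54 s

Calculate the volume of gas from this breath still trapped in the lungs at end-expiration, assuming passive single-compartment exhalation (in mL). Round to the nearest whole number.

32

R = (PIP − Pplat)/V̇ = (30.2 − 22.0) / 0.9167 = 8.2/0.9167 = 8.945 cmH2O·s/L.
C = Vt/(Pplat − PEEP) = 335.0 / (22.0 − 9) = 335.0/13.0 = 25.769 mL/cmH2O.
τ = R × C = 8.945 × 0.02577 L/cmH2O = 0.2305 s.
Fraction remaining = e^(−Te/τ) = e^(−0.54/0.2305) = 0.09606.
Trapped volume = 335.0 × 0.09606 = 32.18 mL.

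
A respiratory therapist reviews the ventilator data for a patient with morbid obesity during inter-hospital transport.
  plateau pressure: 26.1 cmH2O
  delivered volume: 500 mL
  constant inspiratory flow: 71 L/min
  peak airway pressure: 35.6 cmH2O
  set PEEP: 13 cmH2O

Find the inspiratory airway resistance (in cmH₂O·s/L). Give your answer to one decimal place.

Flow: 71 L/min ÷ 60 = 1.1833 L/s.
Raw = (PIP − Pplat) / flow = (35.6 − 26.1) / 1.1833 = 9.5 / 1.1833 = 8.028 cmH2O·s/L.

8.0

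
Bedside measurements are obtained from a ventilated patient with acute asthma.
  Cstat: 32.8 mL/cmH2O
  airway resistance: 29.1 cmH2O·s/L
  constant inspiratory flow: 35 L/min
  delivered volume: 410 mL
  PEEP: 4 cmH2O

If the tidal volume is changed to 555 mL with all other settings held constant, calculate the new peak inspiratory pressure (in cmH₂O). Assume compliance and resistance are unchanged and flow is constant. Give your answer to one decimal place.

Flow: 35 L/min ÷ 60 = 0.5833 L/s.
PIP = Vt/C + R·V̇ + PEEP (constant-flow equation of motion).
Only the elastic term changes: ΔPIP = ΔVt / C = (555 − 410) / 32.8 = 4.421 cmH2O.
Original PIP = 410/32.8 + 29.1×0.5833 + 4 = 33.474 cmH2O; new PIP = 33.474 + (4.421) = 37.895 cmH2O.

37.9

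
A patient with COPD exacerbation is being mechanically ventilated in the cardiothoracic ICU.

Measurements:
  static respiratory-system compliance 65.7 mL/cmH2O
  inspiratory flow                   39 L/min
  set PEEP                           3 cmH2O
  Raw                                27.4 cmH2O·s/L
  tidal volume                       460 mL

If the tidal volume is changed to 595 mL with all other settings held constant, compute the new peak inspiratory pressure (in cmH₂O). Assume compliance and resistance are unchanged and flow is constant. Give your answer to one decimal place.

29.9

Flow: 39 L/min ÷ 60 = 0.65 L/s.
PIP = Vt/C + R·V̇ + PEEP (constant-flow equation of motion).
Only the elastic term changes: ΔPIP = ΔVt / C = (595 − 460) / 65.7 = 2.055 cmH2O.
Original PIP = 460/65.7 + 27.4×0.65 + 3 = 27.812 cmH2O; new PIP = 27.812 + (2.055) = 29.867 cmH2O.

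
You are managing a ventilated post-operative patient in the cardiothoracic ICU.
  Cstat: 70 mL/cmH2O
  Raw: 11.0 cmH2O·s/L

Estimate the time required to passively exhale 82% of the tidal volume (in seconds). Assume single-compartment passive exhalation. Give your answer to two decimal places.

1.32

τ = R × C = 11.0 × 70 mL/cmH2O = 11.0 × 0.070 L/cmH2O = 0.77 s.
Exhaled fraction f = 1 − e^(−t/τ) → t = −τ·ln(1 − f) = −0.77·ln(0.18) = 1.32 s.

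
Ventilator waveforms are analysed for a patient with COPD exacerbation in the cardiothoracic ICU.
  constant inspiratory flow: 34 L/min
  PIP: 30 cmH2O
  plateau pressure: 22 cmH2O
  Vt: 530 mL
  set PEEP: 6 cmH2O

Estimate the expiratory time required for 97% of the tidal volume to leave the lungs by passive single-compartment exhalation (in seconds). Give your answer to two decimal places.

Flow: 34 L/min ÷ 60 = 0.5667 L/s.
R = (PIP − Pplat)/V̇ = (30 − 22) / 0.5667 = 8.0/0.5667 = 14.117 cmH2O·s/L.
C = Vt/(Pplat − PEEP) = 530.0 / (22 − 6) = 530.0/16.0 = 33.125 mL/cmH2O.
τ = R × C = 14.117 × 0.03313 L/cmH2O = 0.4677 s.
t = −τ·ln(1 − 0.97) = −0.4677·ln(0.03) = 1.64 s.

1.64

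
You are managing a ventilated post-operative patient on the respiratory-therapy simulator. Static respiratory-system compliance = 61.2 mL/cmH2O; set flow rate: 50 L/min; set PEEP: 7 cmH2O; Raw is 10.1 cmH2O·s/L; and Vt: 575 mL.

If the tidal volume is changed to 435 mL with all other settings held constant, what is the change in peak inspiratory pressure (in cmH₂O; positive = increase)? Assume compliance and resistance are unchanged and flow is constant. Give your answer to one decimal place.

PIP = Vt/C + R·V̇ + PEEP (constant-flow equation of motion).
Only the elastic term changes: ΔPIP = ΔVt / C = (435 − 575) / 61.2 = -2.288 cmH2O.

-2.3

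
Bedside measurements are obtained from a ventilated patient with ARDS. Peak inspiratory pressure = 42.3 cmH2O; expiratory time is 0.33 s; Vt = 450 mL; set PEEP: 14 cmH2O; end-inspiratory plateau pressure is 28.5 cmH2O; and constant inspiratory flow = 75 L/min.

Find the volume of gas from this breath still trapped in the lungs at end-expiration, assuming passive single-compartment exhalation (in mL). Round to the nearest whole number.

Flow: 75 L/min ÷ 60 = 1.25 L/s.
R = (PIP − Pplat)/V̇ = (42.3 − 28.5) / 1.25 = 13.8/1.25 = 11.04 cmH2O·s/L.
C = Vt/(Pplat − PEEP) = 450.0 / (28.5 − 14) = 450.0/14.5 = 31.034 mL/cmH2O.
τ = R × C = 11.04 × 0.03103 L/cmH2O = 0.3426 s.
Fraction remaining = e^(−Te/τ) = e^(−0.33/0.3426) = 0.3817.
Trapped volume = 450.0 × 0.3817 = 171.77 mL.

172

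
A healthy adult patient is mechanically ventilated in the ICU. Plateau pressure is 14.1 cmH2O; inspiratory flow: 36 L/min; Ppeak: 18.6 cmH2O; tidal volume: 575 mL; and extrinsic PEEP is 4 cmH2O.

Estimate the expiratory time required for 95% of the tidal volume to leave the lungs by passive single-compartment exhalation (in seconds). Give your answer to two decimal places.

1.28

Flow: 36 L/min ÷ 60 = 0.6 L/s.
R = (PIP − Pplat)/V̇ = (18.6 − 14.1) / 0.6 = 4.5/0.6 = 7.5 cmH2O·s/L.
C = Vt/(Pplat − PEEP) = 575.0 / (14.1 − 4) = 575.0/10.1 = 56.931 mL/cmH2O.
τ = R × C = 7.5 × 0.05693 L/cmH2O = 0.427 s.
t = −τ·ln(1 − 0.95) = −0.427·ln(0.05) = 1.279 s.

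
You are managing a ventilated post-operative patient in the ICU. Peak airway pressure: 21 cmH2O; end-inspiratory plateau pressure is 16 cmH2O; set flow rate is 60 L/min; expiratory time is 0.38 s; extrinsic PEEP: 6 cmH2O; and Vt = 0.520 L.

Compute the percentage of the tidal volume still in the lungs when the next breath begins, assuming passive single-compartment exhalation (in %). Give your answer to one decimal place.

Flow: 60 L/min ÷ 60 = 1 L/s.
R = (PIP − Pplat)/V̇ = (21 − 16) / 1 = 5.0/1 = 5.0 cmH2O·s/L.
C = Vt/(Pplat − PEEP) = 520.0 / (16 − 6) = 520.0/10.0 = 52.0 mL/cmH2O.
τ = R × C = 5.0 × 0.052 L/cmH2O = 0.26 s.
Fraction remaining at end-expiration = e^(−Te/τ) = e^(−0.38/0.26) = 0.2319 → 23.19%.

23.2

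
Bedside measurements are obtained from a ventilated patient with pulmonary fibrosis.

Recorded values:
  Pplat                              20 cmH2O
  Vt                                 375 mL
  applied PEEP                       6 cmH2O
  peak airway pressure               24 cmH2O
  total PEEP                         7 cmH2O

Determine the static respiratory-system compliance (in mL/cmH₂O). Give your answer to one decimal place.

28.8

End-expiratory occlusion gives total PEEP = 7 cmH2O (intrinsic PEEP = 7 − 6 = 1). Use total PEEP for the elastic gradient.
Cstat = Vt / (Pplat − PEEPtotal) = 375 / (20 − 7) = 375 / 13.0 = 28.846 mL/cmH2O.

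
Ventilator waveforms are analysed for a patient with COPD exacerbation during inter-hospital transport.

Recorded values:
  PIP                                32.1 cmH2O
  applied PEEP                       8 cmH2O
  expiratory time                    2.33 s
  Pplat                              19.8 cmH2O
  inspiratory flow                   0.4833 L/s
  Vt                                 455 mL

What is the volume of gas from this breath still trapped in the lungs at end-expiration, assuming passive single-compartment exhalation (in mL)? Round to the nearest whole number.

42

R = (PIP − Pplat)/V̇ = (32.1 − 19.8) / 0.4833 = 12.3/0.4833 = 25.45 cmH2O·s/L.
C = Vt/(Pplat − PEEP) = 455.0 / (19.8 − 8) = 455.0/11.8 = 38.559 mL/cmH2O.
τ = R × C = 25.45 × 0.03856 L/cmH2O = 0.9814 s.
Fraction remaining = e^(−Te/τ) = e^(−2.33/0.9814) = 0.09309.
Trapped volume = 455.0 × 0.09309 = 42.356 mL.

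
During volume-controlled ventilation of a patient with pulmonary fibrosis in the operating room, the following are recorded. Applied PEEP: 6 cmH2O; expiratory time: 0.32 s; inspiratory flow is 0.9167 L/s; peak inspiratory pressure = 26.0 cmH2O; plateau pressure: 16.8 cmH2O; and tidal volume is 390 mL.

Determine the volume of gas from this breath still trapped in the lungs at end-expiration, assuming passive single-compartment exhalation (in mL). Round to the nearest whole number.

R = (PIP − Pplat)/V̇ = (26.0 − 16.8) / 0.9167 = 9.2/0.9167 = 10.036 cmH2O·s/L.
C = Vt/(Pplat − PEEP) = 390.0 / (16.8 − 6) = 390.0/10.8 = 36.111 mL/cmH2O.
τ = R × C = 10.036 × 0.03611 L/cmH2O = 0.3624 s.
Fraction remaining = e^(−Te/τ) = e^(−0.32/0.3624) = 0.4135.
Trapped volume = 390.0 × 0.4135 = 161.27 mL.

161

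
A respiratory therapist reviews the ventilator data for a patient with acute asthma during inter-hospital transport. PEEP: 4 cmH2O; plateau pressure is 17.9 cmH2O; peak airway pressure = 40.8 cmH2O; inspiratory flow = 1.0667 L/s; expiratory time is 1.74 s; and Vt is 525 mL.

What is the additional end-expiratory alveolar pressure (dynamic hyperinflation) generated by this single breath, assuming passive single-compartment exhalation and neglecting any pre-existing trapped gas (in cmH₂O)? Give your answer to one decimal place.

1.6

R = (PIP − Pplat)/V̇ = (40.8 − 17.9) / 1.0667 = 22.9/1.0667 = 21.468 cmH2O·s/L.
C = Vt/(Pplat − PEEP) = 525.0 / (17.9 − 4) = 525.0/13.9 = 37.77 mL/cmH2O.
τ = R × C = 21.468 × 0.03777 L/cmH2O = 0.8108 s.
Fraction remaining = e^(−Te/τ) = e^(−1.74/0.8108) = 0.1169; trapped volume = 525.0 × 0.1169 = 61.373 mL.
Additional alveolar pressure from trapping ≈ V_trapped / C = 61.373 / 37.77 = 1.625 cmH2O.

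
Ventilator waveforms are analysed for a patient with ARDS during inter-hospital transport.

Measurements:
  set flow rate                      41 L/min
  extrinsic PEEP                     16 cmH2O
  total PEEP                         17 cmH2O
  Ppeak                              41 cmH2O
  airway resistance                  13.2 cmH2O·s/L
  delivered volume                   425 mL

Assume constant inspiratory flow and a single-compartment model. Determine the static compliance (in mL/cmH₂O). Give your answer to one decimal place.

28.4

Flow: 41 L/min ÷ 60 = 0.6833 L/s.
Total PEEP = 17 cmH2O (set 16 + intrinsic 1); this is the baseline alveolar pressure.
Equation of motion (constant flow): PIP = Vt/C + R·V̇ + PEEP.
Vt/C = PIP − R·V̇ − PEEP = 41 − 13.2×0.6833 − 17 = 41 − 9.02 − 17 = 14.98 cmH2O.
C = Vt / 14.98 = 425 / 14.98 = 28.371 mL/cmH2O.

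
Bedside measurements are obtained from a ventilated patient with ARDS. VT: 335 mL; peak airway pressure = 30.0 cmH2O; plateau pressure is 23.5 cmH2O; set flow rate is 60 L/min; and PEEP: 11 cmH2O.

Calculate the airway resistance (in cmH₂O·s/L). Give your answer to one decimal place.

6.5

Flow: 60 L/min ÷ 60 = 1 L/s.
Raw = (PIP − Pplat) / flow = (30.0 − 23.5) / 1 = 6.5 / 1 = 6.5 cmH2O·s/L.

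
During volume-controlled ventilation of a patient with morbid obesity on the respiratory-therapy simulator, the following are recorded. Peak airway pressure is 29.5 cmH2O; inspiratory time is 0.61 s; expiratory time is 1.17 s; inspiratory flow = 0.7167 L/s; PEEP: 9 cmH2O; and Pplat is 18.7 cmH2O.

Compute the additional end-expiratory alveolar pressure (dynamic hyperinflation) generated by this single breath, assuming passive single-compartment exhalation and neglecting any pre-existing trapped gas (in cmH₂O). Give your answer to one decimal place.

1.7

Vt = flow × Ti = 0.7167 L/s × 0.61 s × 1000 mL/L = 437.19 mL.
R = (PIP − Pplat)/V̇ = (29.5 − 18.7) / 0.7167 = 10.8/0.7167 = 15.069 cmH2O·s/L.
C = Vt/(Pplat − PEEP) = 437.19 / (18.7 − 9) = 437.19/9.7 = 45.071 mL/cmH2O.
τ = R × C = 15.069 × 0.04507 L/cmH2O = 0.6792 s.
Fraction remaining = e^(−Te/τ) = e^(−1.17/0.6792) = 0.1786; trapped volume = 437.19 × 0.1786 = 78.082 mL.
Additional alveolar pressure from trapping ≈ V_trapped / C = 78.082 / 45.071 = 1.732 cmH2O.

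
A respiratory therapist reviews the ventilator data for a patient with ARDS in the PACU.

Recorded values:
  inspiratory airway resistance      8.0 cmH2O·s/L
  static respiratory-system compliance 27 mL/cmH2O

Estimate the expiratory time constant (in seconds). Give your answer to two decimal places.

0.22

τ = R × C = 8.0 × 27 mL/cmH2O = 8.0 × 0.027 L/cmH2O = 0.216 s.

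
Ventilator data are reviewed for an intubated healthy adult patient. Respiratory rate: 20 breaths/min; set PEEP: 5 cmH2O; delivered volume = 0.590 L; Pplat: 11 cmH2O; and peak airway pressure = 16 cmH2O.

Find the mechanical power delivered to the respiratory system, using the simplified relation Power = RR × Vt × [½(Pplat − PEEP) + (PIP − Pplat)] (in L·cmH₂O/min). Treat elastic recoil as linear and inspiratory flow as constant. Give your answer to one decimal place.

94.4

Per-breath work = Vt × [½(Pplat−PEEP) + (PIP−Pplat)] = 0.590 × [0.5×6.0 + 5.0] = 0.590 × 8.0 = 4.72 L·cmH2O.
Power = 20 × 4.72 = 94.4 L·cmH2O/min.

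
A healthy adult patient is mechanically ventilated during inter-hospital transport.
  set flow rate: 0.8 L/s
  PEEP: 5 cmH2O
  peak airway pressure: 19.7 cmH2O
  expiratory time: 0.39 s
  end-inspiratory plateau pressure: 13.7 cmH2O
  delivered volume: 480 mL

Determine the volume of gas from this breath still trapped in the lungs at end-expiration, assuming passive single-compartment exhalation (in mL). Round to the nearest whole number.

R = (PIP − Pplat)/V̇ = (19.7 − 13.7) / 0.8 = 6.0/0.8 = 7.5 cmH2O·s/L.
C = Vt/(Pplat − PEEP) = 480.0 / (13.7 − 5) = 480.0/8.7 = 55.172 mL/cmH2O.
τ = R × C = 7.5 × 0.05517 L/cmH2O = 0.4138 s.
Fraction remaining = e^(−Te/τ) = e^(−0.39/0.4138) = 0.3897.
Trapped volume = 480.0 × 0.3897 = 187.06 mL.

187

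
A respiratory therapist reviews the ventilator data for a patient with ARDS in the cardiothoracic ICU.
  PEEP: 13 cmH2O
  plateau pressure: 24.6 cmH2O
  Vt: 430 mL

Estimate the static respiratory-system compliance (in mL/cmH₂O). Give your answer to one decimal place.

37.1

Cstat = Vt / (Pplat − PEEP) = 430 / (24.6 − 13) = 430 / 11.6 = 37.069 mL/cmH2O.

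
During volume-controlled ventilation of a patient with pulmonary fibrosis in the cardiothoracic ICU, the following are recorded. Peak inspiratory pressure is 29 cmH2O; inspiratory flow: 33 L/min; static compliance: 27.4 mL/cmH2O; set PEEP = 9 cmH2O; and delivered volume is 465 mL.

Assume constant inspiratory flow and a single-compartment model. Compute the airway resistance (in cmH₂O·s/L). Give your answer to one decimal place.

Flow: 33 L/min ÷ 60 = 0.55 L/s.
Equation of motion (constant flow): PIP = Vt/C + R·V̇ + PEEP.
R·V̇ = PIP − Vt/C − PEEP = 29 − 465/27.4 − 9 = 29 − 16.971 − 9 = 3.029 cmH2O.
R = 3.029 / 0.55 = 5.507 cmH2O·s/L.

5.5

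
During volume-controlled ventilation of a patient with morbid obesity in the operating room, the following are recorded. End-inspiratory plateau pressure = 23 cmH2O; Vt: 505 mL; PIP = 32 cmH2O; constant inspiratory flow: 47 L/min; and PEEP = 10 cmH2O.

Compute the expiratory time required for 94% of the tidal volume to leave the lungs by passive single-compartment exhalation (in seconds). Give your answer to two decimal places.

1.26

Flow: 47 L/min ÷ 60 = 0.7833 L/s.
R = (PIP − Pplat)/V̇ = (32 − 23) / 0.7833 = 9.0/0.7833 = 11.49 cmH2O·s/L.
C = Vt/(Pplat − PEEP) = 505.0 / (23 − 10) = 505.0/13.0 = 38.846 mL/cmH2O.
τ = R × C = 11.49 × 0.03885 L/cmH2O = 0.4464 s.
t = −τ·ln(1 − 0.94) = −0.4464·ln(0.06) = 1.256 s.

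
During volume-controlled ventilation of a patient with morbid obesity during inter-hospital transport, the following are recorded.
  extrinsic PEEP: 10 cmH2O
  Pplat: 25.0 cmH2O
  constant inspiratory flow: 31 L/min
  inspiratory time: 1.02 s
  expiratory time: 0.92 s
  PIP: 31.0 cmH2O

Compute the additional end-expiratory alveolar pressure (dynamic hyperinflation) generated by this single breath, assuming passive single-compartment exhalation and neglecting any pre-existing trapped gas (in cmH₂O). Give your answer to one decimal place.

Flow: 31 L/min ÷ 60 = 0.5167 L/s.
Vt = flow × Ti = 0.5167 L/s × 1.02 s × 1000 mL/L = 527.03 mL.
R = (PIP − Pplat)/V̇ = (31.0 − 25.0) / 0.5167 = 6.0/0.5167 = 11.612 cmH2O·s/L.
C = Vt/(Pplat − PEEP) = 527.03 / (25.0 − 10) = 527.03/15.0 = 35.135 mL/cmH2O.
τ = R × C = 11.612 × 0.03514 L/cmH2O = 0.408 s.
Fraction remaining = e^(−Te/τ) = e^(−0.92/0.408) = 0.1049; trapped volume = 527.03 × 0.1049 = 55.285 mL.
Additional alveolar pressure from trapping ≈ V_trapped / C = 55.285 / 35.135 = 1.574 cmH2O.

1.6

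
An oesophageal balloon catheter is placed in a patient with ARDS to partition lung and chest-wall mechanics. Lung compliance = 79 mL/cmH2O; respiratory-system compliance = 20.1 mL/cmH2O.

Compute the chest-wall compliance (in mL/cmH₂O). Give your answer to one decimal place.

1/Ccw = 1/Crs − 1/CL.
1/Ccw = 1/20.1 − 1/79 = 0.03709.
Ccw = 26.961 mL/cmH2O.

27.0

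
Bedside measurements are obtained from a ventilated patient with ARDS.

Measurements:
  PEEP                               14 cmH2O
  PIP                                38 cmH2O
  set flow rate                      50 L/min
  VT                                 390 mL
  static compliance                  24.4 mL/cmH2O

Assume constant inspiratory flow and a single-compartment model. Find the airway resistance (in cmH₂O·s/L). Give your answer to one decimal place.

Flow: 50 L/min ÷ 60 = 0.8333 L/s.
Equation of motion (constant flow): PIP = Vt/C + R·V̇ + PEEP.
R·V̇ = PIP − Vt/C − PEEP = 38 − 390/24.4 − 14 = 38 − 15.984 − 14 = 8.016 cmH2O.
R = 8.016 / 0.8333 = 9.62 cmH2O·s/L.

9.6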